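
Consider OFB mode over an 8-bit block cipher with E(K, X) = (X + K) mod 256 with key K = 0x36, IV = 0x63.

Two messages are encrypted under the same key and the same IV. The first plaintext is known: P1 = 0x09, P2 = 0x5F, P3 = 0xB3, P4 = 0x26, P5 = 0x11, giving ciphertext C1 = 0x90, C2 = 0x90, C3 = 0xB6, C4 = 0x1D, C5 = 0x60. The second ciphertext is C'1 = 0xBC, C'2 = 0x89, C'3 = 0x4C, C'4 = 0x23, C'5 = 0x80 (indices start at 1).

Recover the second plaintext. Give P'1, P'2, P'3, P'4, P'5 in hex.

P'1 = 0x25, P'2 = 0x46, P'3 = 0x49, P'4 = 0x18, P'5 = 0xF1

In OFB with a reused IV, both messages share the same keystream S_i, so C_i ⊕ C'_i = P_i ⊕ P'_i and thus P'_i = P_i ⊕ C_i ⊕ C'_i.
P'1: 0x09 ⊕ 0x90 ⊕ 0xBC = 0x25.
P'2: 0x5F ⊕ 0x90 ⊕ 0x89 = 0x46.
P'3: 0xB3 ⊕ 0xB6 ⊕ 0x4C = 0x49.
P'4: 0x26 ⊕ 0x1D ⊕ 0x23 = 0x18.
P'5: 0x11 ⊕ 0x60 ⊕ 0x80 = 0xF1.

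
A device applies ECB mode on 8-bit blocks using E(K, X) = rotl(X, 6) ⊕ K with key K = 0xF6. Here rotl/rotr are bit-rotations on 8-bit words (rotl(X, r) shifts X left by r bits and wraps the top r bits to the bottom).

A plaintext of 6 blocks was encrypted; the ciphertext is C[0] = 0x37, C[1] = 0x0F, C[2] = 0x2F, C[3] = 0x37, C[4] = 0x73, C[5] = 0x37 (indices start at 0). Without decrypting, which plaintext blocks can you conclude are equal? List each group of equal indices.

ECB encrypts each block independently with the same key, so equal ciphertext blocks imply equal plaintext blocks.
C[0] = C[3] = C[5] = 0x37, so P[0] = P[3] = P[5].

P[0] = P[3] = P[5]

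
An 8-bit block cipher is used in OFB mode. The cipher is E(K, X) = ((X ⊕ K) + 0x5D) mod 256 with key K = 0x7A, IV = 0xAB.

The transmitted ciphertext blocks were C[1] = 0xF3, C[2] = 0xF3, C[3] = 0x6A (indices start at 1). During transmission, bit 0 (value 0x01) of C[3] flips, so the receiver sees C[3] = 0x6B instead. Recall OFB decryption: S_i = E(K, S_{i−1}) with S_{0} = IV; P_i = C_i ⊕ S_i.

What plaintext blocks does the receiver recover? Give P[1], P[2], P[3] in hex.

P[1] = 0xDD, P[2] = 0x42, P[3] = 0x43

Only C[3] changed, to 0x6B. In OFB, a change in C_i flips the same bit in P_i only; the keystream is unaffected. Decrypting the received ciphertext:
P[1]: S = E(K, 0xAB) = 0x2E; 0xF3 ⊕ 0x2E = 0xDD.
P[2]: S = E(K, 0x2E) = 0xB1; 0xF3 ⊕ 0xB1 = 0x42.
P[3]: S = E(K, 0xB1) = 0x28; 0x6B ⊕ 0x28 = 0x43.
Blocks that differ from the original plaintext: P[3].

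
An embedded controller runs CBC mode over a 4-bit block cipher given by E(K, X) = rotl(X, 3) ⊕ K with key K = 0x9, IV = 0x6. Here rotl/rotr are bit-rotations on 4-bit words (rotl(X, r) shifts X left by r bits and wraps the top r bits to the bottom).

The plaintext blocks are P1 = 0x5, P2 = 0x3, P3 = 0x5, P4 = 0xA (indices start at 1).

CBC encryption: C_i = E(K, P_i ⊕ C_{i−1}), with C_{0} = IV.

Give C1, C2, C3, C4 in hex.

C1: P1 ⊕ 0x6 = 0x3; E(K, 0x3) = 0x0.
C2: P2 ⊕ 0x0 = 0x3; E(K, 0x3) = 0x0.
C3: P3 ⊕ 0x0 = 0x5; E(K, 0x5) = 0x3.
C4: P4 ⊕ 0x3 = 0x9; E(K, 0x9) = 0x5.

C1 = 0x0, C2 = 0x0, C3 = 0x3, C4 = 0x5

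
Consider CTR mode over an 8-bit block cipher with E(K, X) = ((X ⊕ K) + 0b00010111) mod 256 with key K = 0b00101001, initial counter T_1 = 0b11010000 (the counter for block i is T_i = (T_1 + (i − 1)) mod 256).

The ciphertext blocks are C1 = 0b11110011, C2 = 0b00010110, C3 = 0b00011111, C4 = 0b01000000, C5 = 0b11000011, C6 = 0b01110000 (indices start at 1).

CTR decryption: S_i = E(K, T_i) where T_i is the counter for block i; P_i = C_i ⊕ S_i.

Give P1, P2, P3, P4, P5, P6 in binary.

P1 = 0b11100011, P2 = 0b00011001, P3 = 0b00001101, P4 = 0b01010001, P5 = 0b11010111, P6 = 0b01100011

P1: T = 0b11010000, S = E(K, T) = 0b00010000; 0b11110011 ⊕ 0b00010000 = 0b11100011.
P2: T = 0b11010001, S = E(K, T) = 0b00001111; 0b00010110 ⊕ 0b00001111 = 0b00011001.
P3: T = 0b11010010, S = E(K, T) = 0b00010010; 0b00011111 ⊕ 0b00010010 = 0b00001101.
P4: T = 0b11010011, S = E(K, T) = 0b00010001; 0b01000000 ⊕ 0b00010001 = 0b01010001.
P5: T = 0b11010100, S = E(K, T) = 0b00010100; 0b11000011 ⊕ 0b00010100 = 0b11010111.
P6: T = 0b11010101, S = E(K, T) = 0b00010011; 0b01110000 ⊕ 0b00010011 = 0b01100011.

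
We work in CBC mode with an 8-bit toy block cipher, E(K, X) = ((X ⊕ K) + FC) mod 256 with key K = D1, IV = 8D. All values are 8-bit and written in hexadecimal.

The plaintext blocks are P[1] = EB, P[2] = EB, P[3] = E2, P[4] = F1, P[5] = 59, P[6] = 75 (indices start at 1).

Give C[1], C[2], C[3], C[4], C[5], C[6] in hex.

C[1] = B3, C[2] = 85, C[3] = B2, C[4] = 8E, C[5] = 02, C[6] = A2

CBC encryption: C_i = E(K, P_i ⊕ C_{i−1}), with C_{0} = IV.
C[1]: P[1] ⊕ 8D = 66; E(K, 66) = B3.
C[2]: P[2] ⊕ B3 = 58; E(K, 58) = 85.
C[3]: P[3] ⊕ 85 = 67; E(K, 67) = B2.
C[4]: P[4] ⊕ B2 = 43; E(K, 43) = 8E.
C[5]: P[5] ⊕ 8E = D7; E(K, D7) = 02.
C[6]: P[6] ⊕ 02 = 77; E(K, 77) = A2.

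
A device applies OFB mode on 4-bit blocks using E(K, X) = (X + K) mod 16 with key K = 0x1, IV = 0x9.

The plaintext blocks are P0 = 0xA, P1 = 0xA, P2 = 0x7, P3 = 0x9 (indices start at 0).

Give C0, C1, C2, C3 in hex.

C0 = 0x0, C1 = 0x1, C2 = 0xB, C3 = 0x4

OFB encryption: S_i = E(K, S_{i−1}) with S_{−1} = IV; C_i = P_i ⊕ S_i.
C0: S = E(K, 0x9) = 0xA; 0xA ⊕ 0xA = 0x0.
C1: S = E(K, 0xA) = 0xB; 0xA ⊕ 0xB = 0x1.
C2: S = E(K, 0xB) = 0xC; 0x7 ⊕ 0xC = 0xB.
C3: S = E(K, 0xC) = 0xD; 0x9 ⊕ 0xD = 0x4.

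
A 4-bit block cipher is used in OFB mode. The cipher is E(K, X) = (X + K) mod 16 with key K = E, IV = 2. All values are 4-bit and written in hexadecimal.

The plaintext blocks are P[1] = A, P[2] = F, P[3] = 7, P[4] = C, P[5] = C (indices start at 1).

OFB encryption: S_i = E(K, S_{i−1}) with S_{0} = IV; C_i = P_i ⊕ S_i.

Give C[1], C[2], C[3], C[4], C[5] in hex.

C[1] = A, C[2] = 1, C[3] = B, C[4] = 6, C[5] = 4

C[1]: S = E(K, 2) = 0; A ⊕ 0 = A.
C[2]: S = E(K, 0) = E; F ⊕ E = 1.
C[3]: S = E(K, E) = C; 7 ⊕ C = B.
C[4]: S = E(K, C) = A; C ⊕ A = 6.
C[5]: S = E(K, A) = 8; C ⊕ 8 = 4.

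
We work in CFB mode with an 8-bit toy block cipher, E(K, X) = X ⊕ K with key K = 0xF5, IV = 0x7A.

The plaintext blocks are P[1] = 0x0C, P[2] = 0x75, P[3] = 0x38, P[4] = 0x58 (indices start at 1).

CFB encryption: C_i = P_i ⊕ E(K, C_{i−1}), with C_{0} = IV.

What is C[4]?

C[1]: E(K, 0x7A) = 0x8F; 0x0C ⊕ 0x8F = 0x83.
C[2]: E(K, 0x83) = 0x76; 0x75 ⊕ 0x76 = 0x03.
C[3]: E(K, 0x03) = 0xF6; 0x38 ⊕ 0xF6 = 0xCE.
C[4]: E(K, 0xCE) = 0x3B; 0x58 ⊕ 0x3B = 0x63.

C[4] = 0x63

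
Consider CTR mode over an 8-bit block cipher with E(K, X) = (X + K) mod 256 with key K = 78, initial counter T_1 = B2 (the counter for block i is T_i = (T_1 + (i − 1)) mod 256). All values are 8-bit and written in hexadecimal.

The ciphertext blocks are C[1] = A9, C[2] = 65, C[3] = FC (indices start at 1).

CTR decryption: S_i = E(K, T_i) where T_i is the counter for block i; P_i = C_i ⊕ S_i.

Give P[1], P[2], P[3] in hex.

P[1] = 83, P[2] = 4E, P[3] = D0

P[1]: T = B2, S = E(K, T) = 2A; A9 ⊕ 2A = 83.
P[2]: T = B3, S = E(K, T) = 2B; 65 ⊕ 2B = 4E.
P[3]: T = B4, S = E(K, T) = 2C; FC ⊕ 2C = D0.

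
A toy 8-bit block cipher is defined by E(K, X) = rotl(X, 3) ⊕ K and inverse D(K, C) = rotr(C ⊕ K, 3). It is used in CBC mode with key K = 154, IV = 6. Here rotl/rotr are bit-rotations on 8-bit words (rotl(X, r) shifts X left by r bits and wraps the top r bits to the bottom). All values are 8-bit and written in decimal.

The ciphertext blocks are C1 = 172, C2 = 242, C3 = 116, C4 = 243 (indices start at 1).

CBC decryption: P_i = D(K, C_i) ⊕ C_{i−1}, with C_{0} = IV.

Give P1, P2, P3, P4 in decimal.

P1: D(K, 172) = 198; 198 ⊕ 6 = 192.
P2: D(K, 242) = 13; 13 ⊕ 172 = 161.
P3: D(K, 116) = 221; 221 ⊕ 242 = 47.
P4: D(K, 243) = 45; 45 ⊕ 116 = 89.

P1 = 192, P2 = 161, P3 = 47, P4 = 89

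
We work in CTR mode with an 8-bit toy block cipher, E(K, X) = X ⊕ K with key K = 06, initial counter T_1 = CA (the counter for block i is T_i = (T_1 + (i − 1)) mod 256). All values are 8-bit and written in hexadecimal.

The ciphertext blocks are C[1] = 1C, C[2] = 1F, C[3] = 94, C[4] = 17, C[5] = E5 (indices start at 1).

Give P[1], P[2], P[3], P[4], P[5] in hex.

P[1] = D0, P[2] = D2, P[3] = 5E, P[4] = DC, P[5] = 2D

CTR decryption: S_i = E(K, T_i) where T_i is the counter for block i; P_i = C_i ⊕ S_i.
P[1]: T = CA, S = E(K, T) = CC; 1C ⊕ CC = D0.
P[2]: T = CB, S = E(K, T) = CD; 1F ⊕ CD = D2.
P[3]: T = CC, S = E(K, T) = CA; 94 ⊕ CA = 5E.
P[4]: T = CD, S = E(K, T) = CB; 17 ⊕ CB = DC.
P[5]: T = CE, S = E(K, T) = C8; E5 ⊕ C8 = 2D.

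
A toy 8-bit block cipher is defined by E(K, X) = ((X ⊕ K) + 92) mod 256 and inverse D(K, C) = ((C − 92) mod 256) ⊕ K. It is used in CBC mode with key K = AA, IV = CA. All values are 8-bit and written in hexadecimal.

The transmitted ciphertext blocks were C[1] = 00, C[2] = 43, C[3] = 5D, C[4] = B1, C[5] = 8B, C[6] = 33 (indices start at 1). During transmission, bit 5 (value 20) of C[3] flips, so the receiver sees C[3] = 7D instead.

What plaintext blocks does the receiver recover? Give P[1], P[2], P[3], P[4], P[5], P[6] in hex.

CBC decryption: P_i = D(K, C_i) ⊕ C_{i−1}, with C_{0} = IV.
Only C[3] changed, to 7D. In CBC, a change in C_i garbles P_i and flips the same bit in P_{i+1}. Decrypting the received ciphertext:
P[1]: D(K, 00) = C4; C4 ⊕ CA = 0E.
P[2]: D(K, 43) = 1B; 1B ⊕ 00 = 1B.
P[3]: D(K, 7D) = 41; 41 ⊕ 43 = 02.
P[4]: D(K, B1) = B5; B5 ⊕ 7D = C8.
P[5]: D(K, 8B) = 53; 53 ⊕ B1 = E2.
P[6]: D(K, 33) = 0B; 0B ⊕ 8B = 80.
Blocks that differ from the original plaintext: P[3], P[4].

P[1] = 0E, P[2] = 1B, P[3] = 02, P[4] = C8, P[5] = E2, P[6] = 80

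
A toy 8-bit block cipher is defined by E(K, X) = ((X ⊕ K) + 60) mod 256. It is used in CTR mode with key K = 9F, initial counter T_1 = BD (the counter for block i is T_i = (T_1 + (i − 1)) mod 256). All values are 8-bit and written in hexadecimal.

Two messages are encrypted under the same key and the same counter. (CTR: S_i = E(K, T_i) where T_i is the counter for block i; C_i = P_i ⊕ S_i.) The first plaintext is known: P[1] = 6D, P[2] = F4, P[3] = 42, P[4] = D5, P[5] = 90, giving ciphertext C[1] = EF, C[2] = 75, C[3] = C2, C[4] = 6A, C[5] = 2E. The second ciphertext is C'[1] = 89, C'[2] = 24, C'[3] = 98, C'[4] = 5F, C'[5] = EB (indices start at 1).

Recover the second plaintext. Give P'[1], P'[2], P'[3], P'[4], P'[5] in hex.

In CTR with a reused counter, both messages share the same keystream S_i, so C_i ⊕ C'_i = P_i ⊕ P'_i and thus P'_i = P_i ⊕ C_i ⊕ C'_i.
P'[1]: 6D ⊕ EF ⊕ 89 = 0B.
P'[2]: F4 ⊕ 75 ⊕ 24 = A5.
P'[3]: 42 ⊕ C2 ⊕ 98 = 18.
P'[4]: D5 ⊕ 6A ⊕ 5F = E0.
P'[5]: 90 ⊕ 2E ⊕ EB = 55.

P'[1] = 0B, P'[2] = A5, P'[3] = 18, P'[4] = E0, P'[5] = 55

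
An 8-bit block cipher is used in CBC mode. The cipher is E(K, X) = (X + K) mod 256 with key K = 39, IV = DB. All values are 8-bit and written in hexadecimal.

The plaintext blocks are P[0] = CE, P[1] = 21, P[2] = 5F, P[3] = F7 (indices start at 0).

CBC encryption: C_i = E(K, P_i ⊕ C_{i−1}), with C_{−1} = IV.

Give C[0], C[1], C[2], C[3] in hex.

C[0]: P[0] ⊕ DB = 15; E(K, 15) = 4E.
C[1]: P[1] ⊕ 4E = 6F; E(K, 6F) = A8.
C[2]: P[2] ⊕ A8 = F7; E(K, F7) = 30.
C[3]: P[3] ⊕ 30 = C7; E(K, C7) = 00.

C[0] = 4E, C[1] = A8, C[2] = 30, C[3] = 00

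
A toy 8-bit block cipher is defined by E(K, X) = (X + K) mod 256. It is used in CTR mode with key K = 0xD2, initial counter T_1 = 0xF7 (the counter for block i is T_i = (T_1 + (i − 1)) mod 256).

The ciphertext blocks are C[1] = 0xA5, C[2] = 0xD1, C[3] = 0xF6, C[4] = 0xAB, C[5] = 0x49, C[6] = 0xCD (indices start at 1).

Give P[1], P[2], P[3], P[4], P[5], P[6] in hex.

P[1] = 0x6C, P[2] = 0x1B, P[3] = 0x3D, P[4] = 0x67, P[5] = 0x84, P[6] = 0x03

CTR decryption: S_i = E(K, T_i) where T_i is the counter for block i; P_i = C_i ⊕ S_i.
P[1]: T = 0xF7, S = E(K, T) = 0xC9; 0xA5 ⊕ 0xC9 = 0x6C.
P[2]: T = 0xF8, S = E(K, T) = 0xCA; 0xD1 ⊕ 0xCA = 0x1B.
P[3]: T = 0xF9, S = E(K, T) = 0xCB; 0xF6 ⊕ 0xCB = 0x3D.
P[4]: T = 0xFA, S = E(K, T) = 0xCC; 0xAB ⊕ 0xCC = 0x67.
P[5]: T = 0xFB, S = E(K, T) = 0xCD; 0x49 ⊕ 0xCD = 0x84.
P[6]: T = 0xFC, S = E(K, T) = 0xCE; 0xCD ⊕ 0xCE = 0x03.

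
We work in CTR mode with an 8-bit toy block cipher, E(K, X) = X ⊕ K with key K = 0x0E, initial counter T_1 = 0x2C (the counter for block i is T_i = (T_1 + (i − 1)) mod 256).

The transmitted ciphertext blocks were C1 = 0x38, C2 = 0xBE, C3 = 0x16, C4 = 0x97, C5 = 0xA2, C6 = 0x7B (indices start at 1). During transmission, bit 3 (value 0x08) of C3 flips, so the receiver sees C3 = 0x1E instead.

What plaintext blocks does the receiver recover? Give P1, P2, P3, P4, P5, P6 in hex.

P1 = 0x1A, P2 = 0x9D, P3 = 0x3E, P4 = 0xB6, P5 = 0x9C, P6 = 0x44

CTR decryption: S_i = E(K, T_i) where T_i is the counter for block i; P_i = C_i ⊕ S_i.
Only C3 changed, to 0x1E. In CTR, a change in C_i flips the same bit in P_i only; the keystream is unaffected. Decrypting the received ciphertext:
P1: T = 0x2C, S = E(K, T) = 0x22; 0x38 ⊕ 0x22 = 0x1A.
P2: T = 0x2D, S = E(K, T) = 0x23; 0xBE ⊕ 0x23 = 0x9D.
P3: T = 0x2E, S = E(K, T) = 0x20; 0x1E ⊕ 0x20 = 0x3E.
P4: T = 0x2F, S = E(K, T) = 0x21; 0x97 ⊕ 0x21 = 0xB6.
P5: T = 0x30, S = E(K, T) = 0x3E; 0xA2 ⊕ 0x3E = 0x9C.
P6: T = 0x31, S = E(K, T) = 0x3F; 0x7B ⊕ 0x3F = 0x44.
Blocks that differ from the original plaintext: P3.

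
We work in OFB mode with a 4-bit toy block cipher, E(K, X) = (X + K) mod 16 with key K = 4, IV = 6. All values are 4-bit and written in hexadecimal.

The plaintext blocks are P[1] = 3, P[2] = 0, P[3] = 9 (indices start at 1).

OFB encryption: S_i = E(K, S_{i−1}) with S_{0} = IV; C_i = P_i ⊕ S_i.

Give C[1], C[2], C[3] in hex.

C[1] = 9, C[2] = E, C[3] = B

C[1]: S = E(K, 6) = A; 3 ⊕ A = 9.
C[2]: S = E(K, A) = E; 0 ⊕ E = E.
C[3]: S = E(K, E) = 2; 9 ⊕ 2 = B.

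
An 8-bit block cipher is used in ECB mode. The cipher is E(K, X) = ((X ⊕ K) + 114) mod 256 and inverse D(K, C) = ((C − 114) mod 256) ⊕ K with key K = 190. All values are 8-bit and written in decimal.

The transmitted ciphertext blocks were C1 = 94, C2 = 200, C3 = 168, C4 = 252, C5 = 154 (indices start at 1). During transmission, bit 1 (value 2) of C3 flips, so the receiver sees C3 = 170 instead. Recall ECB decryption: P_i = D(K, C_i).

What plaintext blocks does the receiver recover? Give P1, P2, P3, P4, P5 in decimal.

Only C3 changed, to 170. In ECB, a change in C_i affects only P_i. Decrypting the received ciphertext:
P1: D(K, 94) = 82.
P2: D(K, 200) = 232.
P3: D(K, 170) = 134.
P4: D(K, 252) = 52.
P5: D(K, 154) = 150.
Blocks that differ from the original plaintext: P3.

P1 = 82, P2 = 232, P3 = 134, P4 = 52, P5 = 150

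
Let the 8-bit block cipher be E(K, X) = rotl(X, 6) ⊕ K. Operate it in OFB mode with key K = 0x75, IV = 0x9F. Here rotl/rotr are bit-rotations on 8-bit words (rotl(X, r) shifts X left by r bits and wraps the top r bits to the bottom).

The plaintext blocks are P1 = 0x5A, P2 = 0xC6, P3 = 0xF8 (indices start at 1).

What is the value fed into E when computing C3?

OFB encryption: S_i = E(K, S_{i−1}) with S_{0} = IV; C_i = P_i ⊕ S_i.
C1: S = E(K, 0x9F) = 0x92; 0x5A ⊕ 0x92 = 0xC8.
C2: S = E(K, 0x92) = 0xD1; 0xC6 ⊕ 0xD1 = 0x17.
C3: S = E(K, 0xD1) = 0x01; 0xF8 ⊕ 0x01 = 0xF9.
So the input to E for block 3 is 0xD1.

0xD1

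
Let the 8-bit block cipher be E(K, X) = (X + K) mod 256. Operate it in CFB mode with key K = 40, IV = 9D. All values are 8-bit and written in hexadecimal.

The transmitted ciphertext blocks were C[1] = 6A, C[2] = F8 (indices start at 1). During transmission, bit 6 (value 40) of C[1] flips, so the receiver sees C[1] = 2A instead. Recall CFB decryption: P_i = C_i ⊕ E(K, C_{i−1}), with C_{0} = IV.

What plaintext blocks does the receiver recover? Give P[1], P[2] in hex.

P[1] = F7, P[2] = 92

Only C[1] changed, to 2A. In CFB, a change in C_i flips the same bit in P_i and garbles P_{i+1}. Decrypting the received ciphertext:
P[1]: E(K, 9D) = DD; 2A ⊕ DD = F7.
P[2]: E(K, 2A) = 6A; F8 ⊕ 6A = 92.
Blocks that differ from the original plaintext: P[1], P[2].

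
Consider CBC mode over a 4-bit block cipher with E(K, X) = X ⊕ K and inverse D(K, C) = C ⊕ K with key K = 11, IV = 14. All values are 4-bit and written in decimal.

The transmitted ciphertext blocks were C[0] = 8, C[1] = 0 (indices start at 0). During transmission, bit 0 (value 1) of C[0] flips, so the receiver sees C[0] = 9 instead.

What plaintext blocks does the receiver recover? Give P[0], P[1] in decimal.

P[0] = 12, P[1] = 2

CBC decryption: P_i = D(K, C_i) ⊕ C_{i−1}, with C_{−1} = IV.
Only C[0] changed, to 9. In CBC, a change in C_i garbles P_i and flips the same bit in P_{i+1}. Decrypting the received ciphertext:
P[0]: D(K, 9) = 2; 2 ⊕ 14 = 12.
P[1]: D(K, 0) = 11; 11 ⊕ 9 = 2.
Blocks that differ from the original plaintext: P[0], P[1].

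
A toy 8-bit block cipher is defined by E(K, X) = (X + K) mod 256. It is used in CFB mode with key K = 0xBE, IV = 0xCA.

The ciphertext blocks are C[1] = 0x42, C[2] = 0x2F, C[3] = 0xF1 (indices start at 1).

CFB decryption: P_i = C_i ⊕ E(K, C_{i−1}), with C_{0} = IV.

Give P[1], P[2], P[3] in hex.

P[1] = 0xCA, P[2] = 0x2F, P[3] = 0x1C

P[1]: E(K, 0xCA) = 0x88; 0x42 ⊕ 0x88 = 0xCA.
P[2]: E(K, 0x42) = 0x00; 0x2F ⊕ 0x00 = 0x2F.
P[3]: E(K, 0x2F) = 0xED; 0xF1 ⊕ 0xED = 0x1C.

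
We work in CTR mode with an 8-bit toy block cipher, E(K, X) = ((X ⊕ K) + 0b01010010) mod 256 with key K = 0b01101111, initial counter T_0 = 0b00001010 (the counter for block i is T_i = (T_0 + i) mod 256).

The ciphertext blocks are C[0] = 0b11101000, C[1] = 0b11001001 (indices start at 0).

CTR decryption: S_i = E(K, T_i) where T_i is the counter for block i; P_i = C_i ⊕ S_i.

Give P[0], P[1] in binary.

P[0] = 0b01011111, P[1] = 0b01111111

P[0]: T = 0b00001010, S = E(K, T) = 0b10110111; 0b11101000 ⊕ 0b10110111 = 0b01011111.
P[1]: T = 0b00001011, S = E(K, T) = 0b10110110; 0b11001001 ⊕ 0b10110110 = 0b01111111.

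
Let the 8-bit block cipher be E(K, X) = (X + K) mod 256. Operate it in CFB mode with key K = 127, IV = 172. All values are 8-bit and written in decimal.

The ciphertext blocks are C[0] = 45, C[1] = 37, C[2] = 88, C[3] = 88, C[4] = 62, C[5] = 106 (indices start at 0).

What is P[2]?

P[2] = 252

CFB decryption: P_i = C_i ⊕ E(K, C_{i−1}), with C_{−1} = IV.
P[2]: E(K, 37) = 164; 88 ⊕ 164 = 252.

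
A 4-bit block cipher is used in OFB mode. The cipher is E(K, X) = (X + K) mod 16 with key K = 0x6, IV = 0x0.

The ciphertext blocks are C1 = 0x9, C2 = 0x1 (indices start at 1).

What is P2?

P2 = 0xD

OFB decryption: S_i = E(K, S_{i−1}) with S_{0} = IV; P_i = C_i ⊕ S_i.
P1: S = E(K, 0x0) = 0x6; 0x9 ⊕ 0x6 = 0xF.
P2: S = E(K, 0x6) = 0xC; 0x1 ⊕ 0xC = 0xD.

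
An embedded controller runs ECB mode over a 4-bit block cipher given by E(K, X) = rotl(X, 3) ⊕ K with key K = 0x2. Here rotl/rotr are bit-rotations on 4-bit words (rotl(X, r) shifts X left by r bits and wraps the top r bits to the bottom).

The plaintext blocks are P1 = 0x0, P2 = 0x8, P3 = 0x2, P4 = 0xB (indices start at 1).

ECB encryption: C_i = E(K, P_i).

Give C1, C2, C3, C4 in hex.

C1: E(K, 0x0) = 0x2.
C2: E(K, 0x8) = 0x6.
C3: E(K, 0x2) = 0x3.
C4: E(K, 0xB) = 0xF.

C1 = 0x2, C2 = 0x6, C3 = 0x3, C4 = 0xF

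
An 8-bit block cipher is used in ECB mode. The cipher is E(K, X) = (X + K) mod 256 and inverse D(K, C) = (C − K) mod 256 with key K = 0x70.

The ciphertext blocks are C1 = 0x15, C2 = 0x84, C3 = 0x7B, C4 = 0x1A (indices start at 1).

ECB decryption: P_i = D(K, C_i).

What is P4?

P4: D(K, 0x1A) = 0xAA.

P4 = 0xAA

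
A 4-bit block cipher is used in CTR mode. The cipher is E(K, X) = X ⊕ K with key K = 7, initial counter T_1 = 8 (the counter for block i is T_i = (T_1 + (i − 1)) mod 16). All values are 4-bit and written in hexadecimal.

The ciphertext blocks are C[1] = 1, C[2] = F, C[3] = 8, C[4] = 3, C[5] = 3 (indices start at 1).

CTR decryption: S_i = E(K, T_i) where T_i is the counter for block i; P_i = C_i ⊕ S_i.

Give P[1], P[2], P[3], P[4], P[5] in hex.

P[1] = E, P[2] = 1, P[3] = 5, P[4] = F, P[5] = 8

P[1]: T = 8, S = E(K, T) = F; 1 ⊕ F = E.
P[2]: T = 9, S = E(K, T) = E; F ⊕ E = 1.
P[3]: T = A, S = E(K, T) = D; 8 ⊕ D = 5.
P[4]: T = B, S = E(K, T) = C; 3 ⊕ C = F.
P[5]: T = C, S = E(K, T) = B; 3 ⊕ B = 8.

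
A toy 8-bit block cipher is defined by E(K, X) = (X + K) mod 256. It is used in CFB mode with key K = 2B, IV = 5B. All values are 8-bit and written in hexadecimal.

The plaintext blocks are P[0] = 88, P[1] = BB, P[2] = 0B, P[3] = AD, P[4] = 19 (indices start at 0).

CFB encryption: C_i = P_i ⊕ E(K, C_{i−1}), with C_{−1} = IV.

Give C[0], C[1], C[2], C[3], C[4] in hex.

C[0] = 0E, C[1] = 82, C[2] = A6, C[3] = 7C, C[4] = BE

C[0]: E(K, 5B) = 86; 88 ⊕ 86 = 0E.
C[1]: E(K, 0E) = 39; BB ⊕ 39 = 82.
C[2]: E(K, 82) = AD; 0B ⊕ AD = A6.
C[3]: E(K, A6) = D1; AD ⊕ D1 = 7C.
C[4]: E(K, 7C) = A7; 19 ⊕ A7 = BE.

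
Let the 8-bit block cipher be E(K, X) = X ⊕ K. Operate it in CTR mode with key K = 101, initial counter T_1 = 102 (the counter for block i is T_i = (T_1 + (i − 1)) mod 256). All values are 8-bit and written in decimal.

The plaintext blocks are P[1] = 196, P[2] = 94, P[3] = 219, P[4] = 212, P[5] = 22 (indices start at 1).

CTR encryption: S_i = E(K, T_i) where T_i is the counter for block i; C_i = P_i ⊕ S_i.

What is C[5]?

C[1]: T = 102, S = E(K, T) = 3; 196 ⊕ 3 = 199.
C[2]: T = 103, S = E(K, T) = 2; 94 ⊕ 2 = 92.
C[3]: T = 104, S = E(K, T) = 13; 219 ⊕ 13 = 214.
C[4]: T = 105, S = E(K, T) = 12; 212 ⊕ 12 = 216.
C[5]: T = 106, S = E(K, T) = 15; 22 ⊕ 15 = 25.

C[5] = 25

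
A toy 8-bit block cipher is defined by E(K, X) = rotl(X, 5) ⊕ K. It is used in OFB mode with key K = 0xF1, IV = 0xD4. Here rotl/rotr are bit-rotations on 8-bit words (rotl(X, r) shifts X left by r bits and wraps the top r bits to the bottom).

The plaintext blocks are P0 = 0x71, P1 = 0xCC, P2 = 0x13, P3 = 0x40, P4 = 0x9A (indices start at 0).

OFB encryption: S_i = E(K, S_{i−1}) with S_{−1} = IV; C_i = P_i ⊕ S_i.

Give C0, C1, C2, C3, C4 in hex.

C0 = 0x1A, C1 = 0x50, C2 = 0x71, C3 = 0xFD, C4 = 0xDC

C0: S = E(K, 0xD4) = 0x6B; 0x71 ⊕ 0x6B = 0x1A.
C1: S = E(K, 0x6B) = 0x9C; 0xCC ⊕ 0x9C = 0x50.
C2: S = E(K, 0x9C) = 0x62; 0x13 ⊕ 0x62 = 0x71.
C3: S = E(K, 0x62) = 0xBD; 0x40 ⊕ 0xBD = 0xFD.
C4: S = E(K, 0xBD) = 0x46; 0x9A ⊕ 0x46 = 0xDC.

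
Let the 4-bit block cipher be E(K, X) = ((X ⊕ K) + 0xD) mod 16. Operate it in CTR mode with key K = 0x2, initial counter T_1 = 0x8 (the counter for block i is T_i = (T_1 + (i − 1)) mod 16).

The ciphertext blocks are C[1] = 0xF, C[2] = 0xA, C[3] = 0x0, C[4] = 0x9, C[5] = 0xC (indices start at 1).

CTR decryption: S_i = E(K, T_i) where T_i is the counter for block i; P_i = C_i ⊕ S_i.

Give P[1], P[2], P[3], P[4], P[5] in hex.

P[1] = 0x8, P[2] = 0x2, P[3] = 0x5, P[4] = 0xF, P[5] = 0x7

P[1]: T = 0x8, S = E(K, T) = 0x7; 0xF ⊕ 0x7 = 0x8.
P[2]: T = 0x9, S = E(K, T) = 0x8; 0xA ⊕ 0x8 = 0x2.
P[3]: T = 0xA, S = E(K, T) = 0x5; 0x0 ⊕ 0x5 = 0x5.
P[4]: T = 0xB, S = E(K, T) = 0x6; 0x9 ⊕ 0x6 = 0xF.
P[5]: T = 0xC, S = E(K, T) = 0xB; 0xC ⊕ 0xB = 0x7.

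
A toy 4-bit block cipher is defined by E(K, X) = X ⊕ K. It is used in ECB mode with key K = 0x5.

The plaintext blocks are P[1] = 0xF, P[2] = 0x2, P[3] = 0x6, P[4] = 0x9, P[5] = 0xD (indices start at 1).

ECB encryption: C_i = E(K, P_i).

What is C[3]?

C[3] = 0x3

C[3]: E(K, 0x6) = 0x3.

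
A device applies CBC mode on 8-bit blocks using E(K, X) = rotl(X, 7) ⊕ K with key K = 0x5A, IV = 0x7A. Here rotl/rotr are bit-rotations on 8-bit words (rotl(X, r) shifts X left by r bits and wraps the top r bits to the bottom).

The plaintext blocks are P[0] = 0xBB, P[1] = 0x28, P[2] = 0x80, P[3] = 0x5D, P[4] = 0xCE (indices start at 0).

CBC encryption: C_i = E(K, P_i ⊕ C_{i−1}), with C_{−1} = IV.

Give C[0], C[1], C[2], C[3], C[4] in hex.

C[0] = 0xBA, C[1] = 0x13, C[2] = 0x93, C[3] = 0x3D, C[4] = 0xA3

C[0]: P[0] ⊕ 0x7A = 0xC1; E(K, 0xC1) = 0xBA.
C[1]: P[1] ⊕ 0xBA = 0x92; E(K, 0x92) = 0x13.
C[2]: P[2] ⊕ 0x13 = 0x93; E(K, 0x93) = 0x93.
C[3]: P[3] ⊕ 0x93 = 0xCE; E(K, 0xCE) = 0x3D.
C[4]: P[4] ⊕ 0x3D = 0xF3; E(K, 0xF3) = 0xA3.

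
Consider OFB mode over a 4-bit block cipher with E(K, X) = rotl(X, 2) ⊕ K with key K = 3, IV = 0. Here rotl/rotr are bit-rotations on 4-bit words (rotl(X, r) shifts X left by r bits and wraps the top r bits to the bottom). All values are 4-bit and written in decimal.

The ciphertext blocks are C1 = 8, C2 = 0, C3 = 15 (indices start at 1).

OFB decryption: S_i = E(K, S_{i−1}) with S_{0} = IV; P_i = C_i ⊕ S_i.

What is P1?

P1: S = E(K, 0) = 3; 8 ⊕ 3 = 11.

P1 = 11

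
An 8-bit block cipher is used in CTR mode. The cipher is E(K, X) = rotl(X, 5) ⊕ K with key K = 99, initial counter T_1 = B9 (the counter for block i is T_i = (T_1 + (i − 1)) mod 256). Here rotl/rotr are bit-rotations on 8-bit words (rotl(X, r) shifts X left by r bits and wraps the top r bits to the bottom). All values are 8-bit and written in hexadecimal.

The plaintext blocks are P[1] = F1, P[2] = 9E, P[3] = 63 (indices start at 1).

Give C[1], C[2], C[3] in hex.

C[1] = 5F, C[2] = 50, C[3] = 8D

CTR encryption: S_i = E(K, T_i) where T_i is the counter for block i; C_i = P_i ⊕ S_i.
C[1]: T = B9, S = E(K, T) = AE; F1 ⊕ AE = 5F.
C[2]: T = BA, S = E(K, T) = CE; 9E ⊕ CE = 50.
C[3]: T = BB, S = E(K, T) = EE; 63 ⊕ EE = 8D.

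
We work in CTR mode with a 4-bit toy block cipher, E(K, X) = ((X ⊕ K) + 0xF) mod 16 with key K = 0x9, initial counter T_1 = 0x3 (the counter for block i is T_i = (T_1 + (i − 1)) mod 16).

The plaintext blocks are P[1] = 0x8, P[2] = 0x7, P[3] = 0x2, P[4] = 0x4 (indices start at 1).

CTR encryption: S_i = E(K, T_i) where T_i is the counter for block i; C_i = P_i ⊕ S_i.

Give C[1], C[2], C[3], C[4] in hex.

C[1] = 0x1, C[2] = 0xB, C[3] = 0x9, C[4] = 0xA

C[1]: T = 0x3, S = E(K, T) = 0x9; 0x8 ⊕ 0x9 = 0x1.
C[2]: T = 0x4, S = E(K, T) = 0xC; 0x7 ⊕ 0xC = 0xB.
C[3]: T = 0x5, S = E(K, T) = 0xB; 0x2 ⊕ 0xB = 0x9.
C[4]: T = 0x6, S = E(K, T) = 0xE; 0x4 ⊕ 0xE = 0xA.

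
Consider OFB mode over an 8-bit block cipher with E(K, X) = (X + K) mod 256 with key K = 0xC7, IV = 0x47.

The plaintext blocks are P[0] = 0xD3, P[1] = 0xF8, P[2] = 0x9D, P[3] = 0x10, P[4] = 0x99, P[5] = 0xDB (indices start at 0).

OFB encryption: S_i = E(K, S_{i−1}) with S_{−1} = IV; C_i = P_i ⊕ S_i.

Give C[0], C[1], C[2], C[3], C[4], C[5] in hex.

C[0] = 0xDD, C[1] = 0x2D, C[2] = 0x01, C[3] = 0x73, C[4] = 0xB3, C[5] = 0x2A

C[0]: S = E(K, 0x47) = 0x0E; 0xD3 ⊕ 0x0E = 0xDD.
C[1]: S = E(K, 0x0E) = 0xD5; 0xF8 ⊕ 0xD5 = 0x2D.
C[2]: S = E(K, 0xD5) = 0x9C; 0x9D ⊕ 0x9C = 0x01.
C[3]: S = E(K, 0x9C) = 0x63; 0x10 ⊕ 0x63 = 0x73.
C[4]: S = E(K, 0x63) = 0x2A; 0x99 ⊕ 0x2A = 0xB3.
C[5]: S = E(K, 0x2A) = 0xF1; 0xDB ⊕ 0xF1 = 0x2A.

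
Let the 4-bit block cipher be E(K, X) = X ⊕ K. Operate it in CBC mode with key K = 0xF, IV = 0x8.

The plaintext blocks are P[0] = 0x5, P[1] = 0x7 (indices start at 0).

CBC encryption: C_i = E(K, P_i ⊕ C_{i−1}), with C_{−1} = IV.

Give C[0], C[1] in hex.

C[0] = 0x2, C[1] = 0xA

C[0]: P[0] ⊕ 0x8 = 0xD; E(K, 0xD) = 0x2.
C[1]: P[1] ⊕ 0x2 = 0x5; E(K, 0x5) = 0xA.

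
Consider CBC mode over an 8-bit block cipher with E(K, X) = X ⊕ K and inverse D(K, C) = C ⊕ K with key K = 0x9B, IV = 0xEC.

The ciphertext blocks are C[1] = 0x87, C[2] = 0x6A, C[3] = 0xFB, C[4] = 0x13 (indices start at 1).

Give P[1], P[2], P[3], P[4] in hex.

P[1] = 0xF0, P[2] = 0x76, P[3] = 0x0A, P[4] = 0x73

CBC decryption: P_i = D(K, C_i) ⊕ C_{i−1}, with C_{0} = IV.
P[1]: D(K, 0x87) = 0x1C; 0x1C ⊕ 0xEC = 0xF0.
P[2]: D(K, 0x6A) = 0xF1; 0xF1 ⊕ 0x87 = 0x76.
P[3]: D(K, 0xFB) = 0x60; 0x60 ⊕ 0x6A = 0x0A.
P[4]: D(K, 0x13) = 0x88; 0x88 ⊕ 0xFB = 0x73.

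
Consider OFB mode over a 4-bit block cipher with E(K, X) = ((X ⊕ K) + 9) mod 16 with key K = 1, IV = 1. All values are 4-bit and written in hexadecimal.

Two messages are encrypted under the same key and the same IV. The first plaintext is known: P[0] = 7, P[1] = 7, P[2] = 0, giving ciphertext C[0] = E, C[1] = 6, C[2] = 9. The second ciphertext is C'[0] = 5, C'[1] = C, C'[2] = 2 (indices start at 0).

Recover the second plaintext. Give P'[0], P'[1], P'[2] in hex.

In OFB with a reused IV, both messages share the same keystream S_i, so C_i ⊕ C'_i = P_i ⊕ P'_i and thus P'_i = P_i ⊕ C_i ⊕ C'_i.
P'[0]: 7 ⊕ E ⊕ 5 = C.
P'[1]: 7 ⊕ 6 ⊕ C = D.
P'[2]: 0 ⊕ 9 ⊕ 2 = B.

P'[0] = C, P'[1] = D, P'[2] = B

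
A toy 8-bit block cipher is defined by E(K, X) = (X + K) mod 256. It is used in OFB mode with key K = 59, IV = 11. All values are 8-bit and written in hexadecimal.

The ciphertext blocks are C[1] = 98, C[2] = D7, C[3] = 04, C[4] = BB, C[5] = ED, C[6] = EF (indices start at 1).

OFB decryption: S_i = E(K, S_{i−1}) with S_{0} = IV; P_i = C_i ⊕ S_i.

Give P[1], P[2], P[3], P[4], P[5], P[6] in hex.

P[1] = F2, P[2] = 14, P[3] = 18, P[4] = CE, P[5] = 23, P[6] = C8

P[1]: S = E(K, 11) = 6A; 98 ⊕ 6A = F2.
P[2]: S = E(K, 6A) = C3; D7 ⊕ C3 = 14.
P[3]: S = E(K, C3) = 1C; 04 ⊕ 1C = 18.
P[4]: S = E(K, 1C) = 75; BB ⊕ 75 = CE.
P[5]: S = E(K, 75) = CE; ED ⊕ CE = 23.
P[6]: S = E(K, CE) = 27; EF ⊕ 27 = C8.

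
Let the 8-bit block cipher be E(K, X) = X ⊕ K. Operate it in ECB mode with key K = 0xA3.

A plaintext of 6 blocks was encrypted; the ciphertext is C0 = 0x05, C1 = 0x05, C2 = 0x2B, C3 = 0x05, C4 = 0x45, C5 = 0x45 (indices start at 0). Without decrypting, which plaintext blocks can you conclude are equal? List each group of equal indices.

ECB encrypts each block independently with the same key, so equal ciphertext blocks imply equal plaintext blocks.
C0 = C1 = C3 = 0x05, so P0 = P1 = P3.
C4 = C5 = 0x45, so P4 = P5.

P0 = P1 = P3; P4 = P5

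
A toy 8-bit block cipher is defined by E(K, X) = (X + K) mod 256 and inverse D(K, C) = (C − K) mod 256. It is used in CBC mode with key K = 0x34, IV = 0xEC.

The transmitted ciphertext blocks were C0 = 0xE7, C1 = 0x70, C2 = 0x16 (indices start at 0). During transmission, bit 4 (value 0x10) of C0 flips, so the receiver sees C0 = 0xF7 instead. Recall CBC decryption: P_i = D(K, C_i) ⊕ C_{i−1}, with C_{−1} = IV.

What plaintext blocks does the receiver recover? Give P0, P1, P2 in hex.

Only C0 changed, to 0xF7. In CBC, a change in C_i garbles P_i and flips the same bit in P_{i+1}. Decrypting the received ciphertext:
P0: D(K, 0xF7) = 0xC3; 0xC3 ⊕ 0xEC = 0x2F.
P1: D(K, 0x70) = 0x3C; 0x3C ⊕ 0xF7 = 0xCB.
P2: D(K, 0x16) = 0xE2; 0xE2 ⊕ 0x70 = 0x92.
Blocks that differ from the original plaintext: P0, P1.

P0 = 0x2F, P1 = 0xCB, P2 = 0x92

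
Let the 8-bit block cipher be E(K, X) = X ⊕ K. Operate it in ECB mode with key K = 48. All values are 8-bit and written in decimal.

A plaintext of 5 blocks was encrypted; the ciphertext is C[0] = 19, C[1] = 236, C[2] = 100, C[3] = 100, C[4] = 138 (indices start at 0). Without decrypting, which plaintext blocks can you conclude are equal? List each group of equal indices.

P[2] = P[3]

ECB encrypts each block independently with the same key, so equal ciphertext blocks imply equal plaintext blocks.
C[2] = C[3] = 100, so P[2] = P[3].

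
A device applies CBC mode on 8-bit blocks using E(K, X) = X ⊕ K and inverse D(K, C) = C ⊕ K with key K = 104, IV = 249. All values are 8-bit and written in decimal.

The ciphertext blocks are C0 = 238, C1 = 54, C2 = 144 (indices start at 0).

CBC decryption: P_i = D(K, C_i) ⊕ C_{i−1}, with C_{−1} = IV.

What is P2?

P2 = 206

P2: D(K, 144) = 248; 248 ⊕ 54 = 206.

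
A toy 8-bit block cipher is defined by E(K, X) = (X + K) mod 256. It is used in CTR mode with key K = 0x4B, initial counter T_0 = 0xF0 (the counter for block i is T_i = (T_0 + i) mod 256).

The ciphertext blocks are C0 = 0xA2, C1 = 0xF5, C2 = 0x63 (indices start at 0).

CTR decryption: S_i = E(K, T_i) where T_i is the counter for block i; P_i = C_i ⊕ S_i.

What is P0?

P0: T = 0xF0, S = E(K, T) = 0x3B; 0xA2 ⊕ 0x3B = 0x99.

P0 = 0x99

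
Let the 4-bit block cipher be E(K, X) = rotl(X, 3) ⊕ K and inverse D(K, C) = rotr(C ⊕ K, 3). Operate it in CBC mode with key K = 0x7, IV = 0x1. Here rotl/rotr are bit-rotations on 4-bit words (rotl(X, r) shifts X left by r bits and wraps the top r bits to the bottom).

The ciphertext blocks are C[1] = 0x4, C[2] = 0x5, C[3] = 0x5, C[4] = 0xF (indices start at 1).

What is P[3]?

CBC decryption: P_i = D(K, C_i) ⊕ C_{i−1}, with C_{0} = IV.
P[3]: D(K, 0x5) = 0x4; 0x4 ⊕ 0x5 = 0x1.

P[3] = 0x1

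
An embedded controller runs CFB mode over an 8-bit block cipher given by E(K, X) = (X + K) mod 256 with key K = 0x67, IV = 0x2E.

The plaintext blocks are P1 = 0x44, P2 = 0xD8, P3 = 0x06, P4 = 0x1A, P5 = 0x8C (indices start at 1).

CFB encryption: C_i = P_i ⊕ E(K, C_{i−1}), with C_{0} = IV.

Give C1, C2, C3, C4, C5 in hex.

C1 = 0xD1, C2 = 0xE0, C3 = 0x41, C4 = 0xB2, C5 = 0x95

C1: E(K, 0x2E) = 0x95; 0x44 ⊕ 0x95 = 0xD1.
C2: E(K, 0xD1) = 0x38; 0xD8 ⊕ 0x38 = 0xE0.
C3: E(K, 0xE0) = 0x47; 0x06 ⊕ 0x47 = 0x41.
C4: E(K, 0x41) = 0xA8; 0x1A ⊕ 0xA8 = 0xB2.
C5: E(K, 0xB2) = 0x19; 0x8C ⊕ 0x19 = 0x95.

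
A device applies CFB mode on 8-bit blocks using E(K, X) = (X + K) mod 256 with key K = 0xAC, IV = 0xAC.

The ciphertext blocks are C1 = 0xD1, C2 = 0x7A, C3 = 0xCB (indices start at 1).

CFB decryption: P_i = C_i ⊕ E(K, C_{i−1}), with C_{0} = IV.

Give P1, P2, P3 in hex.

P1: E(K, 0xAC) = 0x58; 0xD1 ⊕ 0x58 = 0x89.
P2: E(K, 0xD1) = 0x7D; 0x7A ⊕ 0x7D = 0x07.
P3: E(K, 0x7A) = 0x26; 0xCB ⊕ 0x26 = 0xED.

P1 = 0x89, P2 = 0x07, P3 = 0xED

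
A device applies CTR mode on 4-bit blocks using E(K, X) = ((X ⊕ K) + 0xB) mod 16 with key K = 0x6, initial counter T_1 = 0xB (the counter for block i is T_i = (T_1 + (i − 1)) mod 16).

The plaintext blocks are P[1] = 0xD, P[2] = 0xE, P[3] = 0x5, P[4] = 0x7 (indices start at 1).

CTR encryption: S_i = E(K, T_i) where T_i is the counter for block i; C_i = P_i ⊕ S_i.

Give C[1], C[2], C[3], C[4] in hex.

C[1]: T = 0xB, S = E(K, T) = 0x8; 0xD ⊕ 0x8 = 0x5.
C[2]: T = 0xC, S = E(K, T) = 0x5; 0xE ⊕ 0x5 = 0xB.
C[3]: T = 0xD, S = E(K, T) = 0x6; 0x5 ⊕ 0x6 = 0x3.
C[4]: T = 0xE, S = E(K, T) = 0x3; 0x7 ⊕ 0x3 = 0x4.

C[1] = 0x5, C[2] = 0xB, C[3] = 0x3, C[4] = 0x4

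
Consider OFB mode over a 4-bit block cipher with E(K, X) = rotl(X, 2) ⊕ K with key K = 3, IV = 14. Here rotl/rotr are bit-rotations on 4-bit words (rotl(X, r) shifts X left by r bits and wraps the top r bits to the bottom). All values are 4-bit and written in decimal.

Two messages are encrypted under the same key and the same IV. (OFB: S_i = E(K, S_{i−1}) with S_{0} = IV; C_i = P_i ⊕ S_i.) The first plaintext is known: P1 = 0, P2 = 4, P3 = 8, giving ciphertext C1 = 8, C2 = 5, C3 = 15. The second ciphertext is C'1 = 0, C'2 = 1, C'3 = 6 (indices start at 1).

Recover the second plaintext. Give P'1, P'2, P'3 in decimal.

P'1 = 8, P'2 = 0, P'3 = 1

In OFB with a reused IV, both messages share the same keystream S_i, so C_i ⊕ C'_i = P_i ⊕ P'_i and thus P'_i = P_i ⊕ C_i ⊕ C'_i.
P'1: 0 ⊕ 8 ⊕ 0 = 8.
P'2: 4 ⊕ 5 ⊕ 1 = 0.
P'3: 8 ⊕ 15 ⊕ 6 = 1.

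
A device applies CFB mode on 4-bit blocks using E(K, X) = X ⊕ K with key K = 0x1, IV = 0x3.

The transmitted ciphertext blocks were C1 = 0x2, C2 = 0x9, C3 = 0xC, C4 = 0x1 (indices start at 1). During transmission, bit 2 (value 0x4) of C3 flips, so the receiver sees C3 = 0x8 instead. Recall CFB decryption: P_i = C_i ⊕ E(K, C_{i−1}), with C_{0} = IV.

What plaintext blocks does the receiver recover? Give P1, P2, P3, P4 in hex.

P1 = 0x0, P2 = 0xA, P3 = 0x0, P4 = 0x8

Only C3 changed, to 0x8. In CFB, a change in C_i flips the same bit in P_i and garbles P_{i+1}. Decrypting the received ciphertext:
P1: E(K, 0x3) = 0x2; 0x2 ⊕ 0x2 = 0x0.
P2: E(K, 0x2) = 0x3; 0x9 ⊕ 0x3 = 0xA.
P3: E(K, 0x9) = 0x8; 0x8 ⊕ 0x8 = 0x0.
P4: E(K, 0x8) = 0x9; 0x1 ⊕ 0x9 = 0x8.
Blocks that differ from the original plaintext: P3, P4.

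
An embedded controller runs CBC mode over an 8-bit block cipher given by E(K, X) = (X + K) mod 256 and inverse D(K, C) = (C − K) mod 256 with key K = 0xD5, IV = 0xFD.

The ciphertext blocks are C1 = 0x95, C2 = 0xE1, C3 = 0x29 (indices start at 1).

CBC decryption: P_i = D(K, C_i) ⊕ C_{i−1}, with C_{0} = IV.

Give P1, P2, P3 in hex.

P1 = 0x3D, P2 = 0x99, P3 = 0xB5

P1: D(K, 0x95) = 0xC0; 0xC0 ⊕ 0xFD = 0x3D.
P2: D(K, 0xE1) = 0x0C; 0x0C ⊕ 0x95 = 0x99.
P3: D(K, 0x29) = 0x54; 0x54 ⊕ 0xE1 = 0xB5.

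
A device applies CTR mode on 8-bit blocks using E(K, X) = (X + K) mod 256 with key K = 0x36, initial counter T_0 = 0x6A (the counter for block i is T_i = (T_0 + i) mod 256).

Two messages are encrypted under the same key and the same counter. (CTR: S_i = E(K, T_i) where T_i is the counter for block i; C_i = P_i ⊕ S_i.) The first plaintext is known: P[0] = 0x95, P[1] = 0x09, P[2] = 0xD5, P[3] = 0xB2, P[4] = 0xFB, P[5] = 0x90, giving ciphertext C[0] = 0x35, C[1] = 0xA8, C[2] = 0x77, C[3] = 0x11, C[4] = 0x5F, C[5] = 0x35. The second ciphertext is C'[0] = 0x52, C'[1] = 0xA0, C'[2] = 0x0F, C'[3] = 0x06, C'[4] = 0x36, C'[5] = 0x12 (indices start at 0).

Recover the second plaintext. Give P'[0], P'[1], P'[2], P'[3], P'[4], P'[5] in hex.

In CTR with a reused counter, both messages share the same keystream S_i, so C_i ⊕ C'_i = P_i ⊕ P'_i and thus P'_i = P_i ⊕ C_i ⊕ C'_i.
P'[0]: 0x95 ⊕ 0x35 ⊕ 0x52 = 0xF2.
P'[1]: 0x09 ⊕ 0xA8 ⊕ 0xA0 = 0x01.
P'[2]: 0xD5 ⊕ 0x77 ⊕ 0x0F = 0xAD.
P'[3]: 0xB2 ⊕ 0x11 ⊕ 0x06 = 0xA5.
P'[4]: 0xFB ⊕ 0x5F ⊕ 0x36 = 0x92.
P'[5]: 0x90 ⊕ 0x35 ⊕ 0x12 = 0xB7.

P'[0] = 0xF2, P'[1] = 0x01, P'[2] = 0xAD, P'[3] = 0xA5, P'[4] = 0x92, P'[5] = 0xB7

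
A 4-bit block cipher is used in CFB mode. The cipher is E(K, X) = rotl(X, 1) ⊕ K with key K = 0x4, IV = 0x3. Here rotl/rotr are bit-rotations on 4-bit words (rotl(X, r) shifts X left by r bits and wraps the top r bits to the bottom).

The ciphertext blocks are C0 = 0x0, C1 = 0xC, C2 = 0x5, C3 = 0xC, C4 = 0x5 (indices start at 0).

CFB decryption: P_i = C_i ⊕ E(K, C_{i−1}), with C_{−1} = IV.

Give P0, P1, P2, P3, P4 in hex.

P0 = 0x2, P1 = 0x8, P2 = 0x8, P3 = 0x2, P4 = 0x8

P0: E(K, 0x3) = 0x2; 0x0 ⊕ 0x2 = 0x2.
P1: E(K, 0x0) = 0x4; 0xC ⊕ 0x4 = 0x8.
P2: E(K, 0xC) = 0xD; 0x5 ⊕ 0xD = 0x8.
P3: E(K, 0x5) = 0xE; 0xC ⊕ 0xE = 0x2.
P4: E(K, 0xC) = 0xD; 0x5 ⊕ 0xD = 0x8.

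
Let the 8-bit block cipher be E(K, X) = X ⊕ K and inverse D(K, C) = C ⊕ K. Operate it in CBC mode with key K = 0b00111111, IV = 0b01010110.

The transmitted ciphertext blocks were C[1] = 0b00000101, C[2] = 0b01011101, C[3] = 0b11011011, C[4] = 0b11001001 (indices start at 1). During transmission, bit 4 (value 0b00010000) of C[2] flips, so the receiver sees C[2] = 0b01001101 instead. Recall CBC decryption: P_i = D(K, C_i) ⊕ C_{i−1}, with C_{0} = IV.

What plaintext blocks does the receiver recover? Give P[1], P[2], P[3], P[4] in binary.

P[1] = 0b01101100, P[2] = 0b01110111, P[3] = 0b10101001, P[4] = 0b00101101

Only C[2] changed, to 0b01001101. In CBC, a change in C_i garbles P_i and flips the same bit in P_{i+1}. Decrypting the received ciphertext:
P[1]: D(K, 0b00000101) = 0b00111010; 0b00111010 ⊕ 0b01010110 = 0b01101100.
P[2]: D(K, 0b01001101) = 0b01110010; 0b01110010 ⊕ 0b00000101 = 0b01110111.
P[3]: D(K, 0b11011011) = 0b11100100; 0b11100100 ⊕ 0b01001101 = 0b10101001.
P[4]: D(K, 0b11001001) = 0b11110110; 0b11110110 ⊕ 0b11011011 = 0b00101101.
Blocks that differ from the original plaintext: P[2], P[3].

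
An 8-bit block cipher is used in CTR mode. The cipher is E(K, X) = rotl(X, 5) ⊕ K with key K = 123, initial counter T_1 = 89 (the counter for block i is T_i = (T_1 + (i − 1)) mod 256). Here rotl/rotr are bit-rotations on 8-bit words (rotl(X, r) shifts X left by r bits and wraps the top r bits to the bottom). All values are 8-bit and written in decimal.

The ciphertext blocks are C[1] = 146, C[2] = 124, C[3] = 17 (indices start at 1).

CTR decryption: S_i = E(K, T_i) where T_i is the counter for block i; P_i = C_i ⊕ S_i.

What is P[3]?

P[3]: T = 91, S = E(K, T) = 16; 17 ⊕ 16 = 1.

P[3] = 1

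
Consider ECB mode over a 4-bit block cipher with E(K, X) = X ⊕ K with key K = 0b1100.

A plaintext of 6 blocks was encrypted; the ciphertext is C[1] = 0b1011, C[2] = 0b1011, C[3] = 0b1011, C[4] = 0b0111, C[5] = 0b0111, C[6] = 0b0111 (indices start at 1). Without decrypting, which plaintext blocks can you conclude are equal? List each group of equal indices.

P[1] = P[2] = P[3]; P[4] = P[5] = P[6]

ECB encrypts each block independently with the same key, so equal ciphertext blocks imply equal plaintext blocks.
C[1] = C[2] = C[3] = 0b1011, so P[1] = P[2] = P[3].
C[4] = C[5] = C[6] = 0b0111, so P[4] = P[5] = P[6].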